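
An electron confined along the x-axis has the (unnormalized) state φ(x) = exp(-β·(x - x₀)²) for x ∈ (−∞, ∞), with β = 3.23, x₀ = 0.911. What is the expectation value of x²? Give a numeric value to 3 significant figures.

0.907

⟨x²⟩ = ∫ x²·|φ|² dx / ∫|φ|² dx (integrals over the domain).
Gaussian moments (u = x − x₀): ∫u^(2j)·e^(−2βu²) du = (2j−1)!!/(4β)^j · √(π/(2β)), odd powers integrate to 0; here √(π/(2β)) = 0.69736.
State is unnormalized: ∫|φ|² dx = 0.69736, and ∫φ*·x²·φ dx = 0.63273, so ⟨x²⟩ = 0.63273 / 0.69736.
⟨x²⟩ = 0.90732.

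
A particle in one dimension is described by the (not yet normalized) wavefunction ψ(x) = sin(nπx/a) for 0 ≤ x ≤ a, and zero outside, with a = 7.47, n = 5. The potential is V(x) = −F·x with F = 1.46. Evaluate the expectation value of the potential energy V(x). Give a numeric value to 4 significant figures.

⟨V⟩ = ∫ V(x)·|ψ|² dx / ∫|ψ|² dx.
With sin²θ = (1 − cos2θ)/2 on 0 ≤ x ≤ a: ∫sin²(nπx/a) dx = a/2, ∫x·sin²(nπx/a) dx = a²/4, ∫x²·sin²(nπx/a) dx = a³·(1/6 − 1/(4n²π²)); higher powers xᵏ the same way, integrating xᵏ·cos(2nπx/a) by parts.
State is unnormalized: ∫|ψ|² dx = 3.7350, and ∫ψ*·V(x)·ψ dx = -20.367, so ⟨V⟩ = -20.367 / 3.7350.
⟨V⟩ = -5.4531.

-5.453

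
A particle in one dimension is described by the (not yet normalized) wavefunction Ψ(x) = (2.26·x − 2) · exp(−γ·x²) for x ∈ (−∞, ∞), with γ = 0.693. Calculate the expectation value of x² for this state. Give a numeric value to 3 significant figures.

0.588

⟨x²⟩ = ∫ x²·|Ψ|² dx / ∫|Ψ|² dx (integrals over the domain).
Expand each integrand as polynomial × e^(−2γx²) and use ∫x^(2j)·e^(−2γx²) dx = (2j−1)!!/(4γ)^j · √(π/(2γ)), odd powers → 0; here √(π/(2γ)) = 1.5055.
State is unnormalized: ∫|Ψ|² dx = 8.7962, and ∫Ψ*·x²·Ψ dx = 5.1747, so ⟨x²⟩ = 5.1747 / 8.7962.
⟨x²⟩ = 0.58829.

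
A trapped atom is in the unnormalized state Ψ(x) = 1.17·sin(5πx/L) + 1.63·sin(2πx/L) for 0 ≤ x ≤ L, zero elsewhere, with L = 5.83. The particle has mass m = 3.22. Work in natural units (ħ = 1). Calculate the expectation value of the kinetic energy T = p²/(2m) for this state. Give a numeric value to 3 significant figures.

T = −(ħ²/2m) d²/dx², so ⟨T⟩ = −(ħ²/2m) ∫ Ψ*·Ψ'' dx / ∫|Ψ|² dx; with m = 3.22.
d²/dx² sin(jπx/L) = −(jπ/L)²·sin(jπx/L); on 0 ≤ x ≤ L, ∫sin²(jπx/L) dx = L/2 and ∫sin(jπx/L)·sin(lπx/L) dx = 0 for j ≠ l, so only diagonal terms survive in ∫|Ψ|² and ∫Ψ·Ψ″; ∫Ψ·Ψ′ dx = [Ψ²/2] between the walls = 0.
State is unnormalized: ∫|Ψ|² dx = 11.735, and ∫Ψ*·(−ħ²/2m · Ψ'') dx = 5.8949, so ⟨T⟩ = 5.8949 / 11.735.
⟨T⟩ = 0.50233.

0.502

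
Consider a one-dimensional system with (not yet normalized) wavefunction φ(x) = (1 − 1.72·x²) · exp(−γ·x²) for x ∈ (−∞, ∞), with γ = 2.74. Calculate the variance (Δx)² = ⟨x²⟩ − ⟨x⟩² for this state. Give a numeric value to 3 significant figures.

Compute ⟨x⟩ and ⟨x²⟩ separately, then (Δx)² = ⟨x²⟩ − ⟨x⟩².
Expand each integrand as polynomial × e^(−2γx²) and use ∫x^(2j)·e^(−2γx²) dx = (2j−1)!!/(4γ)^j · √(π/(2γ)), odd powers → 0; here √(π/(2γ)) = 0.75715.
Normalization: ∫|φ|² dx = 0.57545.
⟨x⟩ = 0.0000 and ⟨x²⟩ = 0.051360.
(Δx)² = 0.051360 − (0.0000)² = 0.051360.

0.0514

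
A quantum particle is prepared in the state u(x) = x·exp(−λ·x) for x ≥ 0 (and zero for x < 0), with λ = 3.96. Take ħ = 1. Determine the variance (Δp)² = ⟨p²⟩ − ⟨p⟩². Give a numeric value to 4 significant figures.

15.68

Compute ⟨p⟩ and ⟨p²⟩ separately; (Δp)² = ⟨p²⟩ − ⟨p⟩².
Differentiate x·exp(−λ·x) with the product rule; every integrand then reduces to terms xʲ·e^(−2λx) on [0, ∞), with ∫₀^∞ xʲ·e^(−2λx) dx = j!/(2λ)^(j+1).
Normalization: ∫|u|² dx = 0.0040258.
⟨p⟩ = 0.0000 and ⟨p²⟩ = 15.682.
(Δp)² = 15.682 − (0.0000)² = 15.682.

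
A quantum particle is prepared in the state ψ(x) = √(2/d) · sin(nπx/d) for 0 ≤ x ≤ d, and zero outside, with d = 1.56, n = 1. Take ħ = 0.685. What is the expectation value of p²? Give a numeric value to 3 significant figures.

p² ψ = −ħ² d²ψ/dx²; ⟨p²⟩ = −ħ² ∫ ψ*·ψ'' dx.
d/dx sin(nπx/d) = (nπ/d)·cos(nπx/d) and d²/dx² sin(nπx/d) = −(nπ/d)²·sin(nπx/d); on 0 ≤ x ≤ d, ∫sin²(nπx/d) dx = d/2 and ∫sin(nπx/d)·cos(nπx/d) dx = 0.
⟨p²⟩ = 1.9030.

1.90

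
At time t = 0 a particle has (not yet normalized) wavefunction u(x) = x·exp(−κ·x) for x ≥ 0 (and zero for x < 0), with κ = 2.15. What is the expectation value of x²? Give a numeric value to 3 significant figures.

0.649

⟨x²⟩ = ∫ x²·|u|² dx / ∫|u|² dx (integrals over the domain).
Every integrand reduces to terms xʲ·e^(−2κx) on [0, ∞); use ∫₀^∞ xʲ·e^(−2κx) dx = j!/(2κ)^(j+1).
State is unnormalized: ∫|u|² dx = 0.025155, and ∫u*·x²·u dx = 0.016326, so ⟨x²⟩ = 0.016326 / 0.025155.
⟨x²⟩ = 0.64900.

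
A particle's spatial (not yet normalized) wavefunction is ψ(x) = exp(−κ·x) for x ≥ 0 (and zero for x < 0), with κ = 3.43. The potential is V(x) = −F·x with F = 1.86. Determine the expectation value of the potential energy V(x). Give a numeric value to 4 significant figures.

-0.2711

⟨V⟩ = ∫ V(x)·|ψ|² dx / ∫|ψ|² dx.
Every integrand reduces to terms xʲ·e^(−2κx) on [0, ∞); use ∫₀^∞ xʲ·e^(−2κx) dx = j!/(2κ)^(j+1).
State is unnormalized: ∫|ψ|² dx = 0.14577, and ∫ψ*·V(x)·ψ dx = -0.039524, so ⟨V⟩ = -0.039524 / 0.14577.
⟨V⟩ = -0.27114.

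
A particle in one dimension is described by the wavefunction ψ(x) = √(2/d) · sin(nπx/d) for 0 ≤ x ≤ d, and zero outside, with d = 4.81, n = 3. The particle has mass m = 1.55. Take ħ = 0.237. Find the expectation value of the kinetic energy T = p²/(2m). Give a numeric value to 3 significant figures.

0.0696

T = −(ħ²/2m) d²/dx², so ⟨T⟩ = −(ħ²/2m) ∫ ψ*·ψ'' dx; with m = 1.55.
d/dx sin(nπx/d) = (nπ/d)·cos(nπx/d) and d²/dx² sin(nπx/d) = −(nπ/d)²·sin(nπx/d); on 0 ≤ x ≤ d, ∫sin²(nπx/d) dx = d/2 and ∫sin(nπx/d)·cos(nπx/d) dx = 0.
⟨T⟩ = 0.069564.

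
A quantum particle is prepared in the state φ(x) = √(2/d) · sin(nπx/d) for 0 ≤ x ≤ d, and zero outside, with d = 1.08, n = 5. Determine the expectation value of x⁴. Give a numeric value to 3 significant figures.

⟨x⁴⟩ = ∫ x⁴·|φ|² dx (integrals over the domain).
With sin²θ = (1 − cos2θ)/2 on 0 ≤ x ≤ d: ∫sin²(nπx/d) dx = d/2, ∫x·sin²(nπx/d) dx = d²/4, ∫x²·sin²(nπx/d) dx = d³·(1/6 − 1/(4n²π²)); higher powers xᵏ the same way, integrating xᵏ·cos(2nπx/d) by parts.
⟨x⁴⟩ = 0.26662.

0.267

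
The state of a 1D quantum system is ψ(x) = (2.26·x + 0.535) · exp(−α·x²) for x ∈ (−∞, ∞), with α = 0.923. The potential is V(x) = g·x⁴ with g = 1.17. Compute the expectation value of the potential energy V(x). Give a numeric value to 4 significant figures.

⟨V⟩ = ∫ V(x)·|ψ|² dx / ∫|ψ|² dx.
Expand each integrand as polynomial × e^(−2αx²) and use ∫x^(2j)·e^(−2αx²) dx = (2j−1)!!/(4α)^j · √(π/(2α)), odd powers → 0; here √(π/(2α)) = 1.3045.
State is unnormalized: ∫|ψ|² dx = 2.1781, and ∫ψ*·V(x)·ψ dx = 2.4198, so ⟨V⟩ = 2.4198 / 2.1781.
⟨V⟩ = 1.1109.

1.111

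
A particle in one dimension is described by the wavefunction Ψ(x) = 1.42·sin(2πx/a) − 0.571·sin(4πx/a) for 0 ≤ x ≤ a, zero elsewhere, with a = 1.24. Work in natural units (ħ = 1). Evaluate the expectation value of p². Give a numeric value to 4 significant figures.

p² Ψ = −ħ² d²Ψ/dx²; ⟨p²⟩ = −ħ² ∫ Ψ*·Ψ'' dx / ∫|Ψ|² dx.
d²/dx² sin(jπx/a) = −(jπ/a)²·sin(jπx/a); on 0 ≤ x ≤ a, ∫sin²(jπx/a) dx = a/2 and ∫sin(jπx/a)·sin(lπx/a) dx = 0 for j ≠ l, so only diagonal terms survive in ∫|Ψ|² and ∫Ψ·Ψ″; ∫Ψ·Ψ′ dx = [Ψ²/2] between the walls = 0.
State is unnormalized: ∫|Ψ|² dx = 1.4523, and ∫Ψ*·(−ħ² Ψ'') dx = 52.859, so ⟨p²⟩ = 52.859 / 1.4523.
⟨p²⟩ = 36.396.

36.40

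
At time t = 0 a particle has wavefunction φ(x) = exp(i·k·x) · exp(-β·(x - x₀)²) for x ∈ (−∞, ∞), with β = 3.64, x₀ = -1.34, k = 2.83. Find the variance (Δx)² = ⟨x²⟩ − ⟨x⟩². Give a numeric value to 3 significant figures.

Compute ⟨x⟩ and ⟨x²⟩ separately, then (Δx)² = ⟨x²⟩ − ⟨x⟩².
Gaussian moments (u = x − x₀): ∫u^(2j)·e^(−2βu²) du = (2j−1)!!/(4β)^j · √(π/(2β)), odd powers integrate to 0; here √(π/(2β)) = 0.65692.
Normalization: ∫|φ|² dx = 0.65692.
⟨x⟩ = -1.3400 and ⟨x²⟩ = 1.8643.
(Δx)² = 1.8643 − (-1.3400)² = 0.068681.

0.0687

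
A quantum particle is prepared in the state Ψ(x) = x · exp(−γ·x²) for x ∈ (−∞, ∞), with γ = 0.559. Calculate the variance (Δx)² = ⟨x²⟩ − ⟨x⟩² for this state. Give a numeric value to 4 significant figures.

1.342

Compute ⟨x⟩ and ⟨x²⟩ separately, then (Δx)² = ⟨x²⟩ − ⟨x⟩².
Expand each integrand as polynomial × e^(−2γx²) and use ∫x^(2j)·e^(−2γx²) dx = (2j−1)!!/(4γ)^j · √(π/(2γ)), odd powers → 0; here √(π/(2γ)) = 1.6763.
Normalization: ∫|Ψ|² dx = 0.74969.
⟨x⟩ = 0.0000 and ⟨x²⟩ = 1.3417.
(Δx)² = 1.3417 − (0.0000)² = 1.3417.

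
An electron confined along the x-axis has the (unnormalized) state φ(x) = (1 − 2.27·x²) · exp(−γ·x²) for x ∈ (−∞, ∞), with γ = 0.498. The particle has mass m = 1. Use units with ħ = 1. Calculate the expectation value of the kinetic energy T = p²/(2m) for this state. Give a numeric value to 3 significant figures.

1.18

T = −(ħ²/2m) d²/dx², so ⟨T⟩ = −(ħ²/2m) ∫ φ*·φ'' dx / ∫|φ|² dx; with m = 1.
Expand each integrand as polynomial × e^(−2γx²) and use ∫x^(2j)·e^(−2γx²) dx = (2j−1)!!/(4γ)^j · √(π/(2γ)), odd powers → 0; here √(π/(2γ)) = 1.7760. Differentiate with the product rule, d/dx e^(−γx²) = −2γx·e^(−γx²).
State is unnormalized: ∫|φ|² dx = 4.6472, and ∫φ*·(−ħ²/2m · φ'') dx = 5.4700, so ⟨T⟩ = 5.4700 / 4.6472.
⟨T⟩ = 1.1771.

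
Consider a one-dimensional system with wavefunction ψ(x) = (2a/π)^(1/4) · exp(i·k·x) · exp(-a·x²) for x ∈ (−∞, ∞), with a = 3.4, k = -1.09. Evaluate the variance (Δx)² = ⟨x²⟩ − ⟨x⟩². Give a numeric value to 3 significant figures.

Compute ⟨x⟩ and ⟨x²⟩ separately, then (Δx)² = ⟨x²⟩ − ⟨x⟩².
Gaussian moments: ∫x^(2j)·e^(−2ax²) dx = (2j−1)!!/(4a)^j · √(π/(2a)), odd powers integrate to 0; here √(π/(2a)) = 0.67971.
⟨x⟩ = 0.0000 and ⟨x²⟩ = 0.073529.
(Δx)² = 0.073529 − (0.0000)² = 0.073529.

0.0735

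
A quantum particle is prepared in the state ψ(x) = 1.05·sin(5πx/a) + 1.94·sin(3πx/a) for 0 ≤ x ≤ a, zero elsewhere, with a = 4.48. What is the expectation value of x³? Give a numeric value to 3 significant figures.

27.2

⟨x³⟩ = ∫ x³·|ψ|² dx / ∫|ψ|² dx (integrals over the domain).
On 0 ≤ x ≤ a (j ≠ l): ∫sin²(jπx/a) dx = a/2, ∫sin(jπx/a)·sin(lπx/a) dx = 0; diagonal moments ∫x·sin²(jπx/a) dx = a²/4, ∫x²·sin²(jπx/a) dx = a³·(1/6 − 1/(4j²π²)); cross terms ∫x·sin(jπx/a)·sin(lπx/a) dx = 0 for j + l even and −4jla²/(π²(j² − l²)²) for j + l odd, ∫x²·sin(jπx/a)·sin(lπx/a) dx = (−1)^(j+l)·4jla³/(π²(j² − l²)²); higher powers the same way via product-to-sum and parts.
State is unnormalized: ∫|ψ|² dx = 10.900, and ∫ψ*·x³·ψ dx = 296.40, so ⟨x³⟩ = 296.40 / 10.900.
⟨x³⟩ = 27.193.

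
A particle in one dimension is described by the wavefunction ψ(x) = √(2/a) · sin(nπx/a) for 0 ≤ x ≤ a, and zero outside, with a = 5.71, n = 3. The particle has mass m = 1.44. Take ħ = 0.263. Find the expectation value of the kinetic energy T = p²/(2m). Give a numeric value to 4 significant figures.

0.06543

T = −(ħ²/2m) d²/dx², so ⟨T⟩ = −(ħ²/2m) ∫ ψ*·ψ'' dx; with m = 1.44.
d/dx sin(nπx/a) = (nπ/a)·cos(nπx/a) and d²/dx² sin(nπx/a) = −(nπ/a)²·sin(nπx/a); on 0 ≤ x ≤ a, ∫sin²(nπx/a) dx = a/2 and ∫sin(nπx/a)·cos(nπx/a) dx = 0.
⟨T⟩ = 0.065432.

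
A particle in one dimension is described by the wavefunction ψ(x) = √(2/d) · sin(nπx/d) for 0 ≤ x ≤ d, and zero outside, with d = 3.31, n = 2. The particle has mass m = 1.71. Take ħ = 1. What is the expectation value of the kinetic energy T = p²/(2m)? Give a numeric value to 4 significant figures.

1.054

T = −(ħ²/2m) d²/dx², so ⟨T⟩ = −(ħ²/2m) ∫ ψ*·ψ'' dx; with m = 1.71.
d/dx sin(nπx/d) = (nπ/d)·cos(nπx/d) and d²/dx² sin(nπx/d) = −(nπ/d)²·sin(nπx/d); on 0 ≤ x ≤ d, ∫sin²(nπx/d) dx = d/2 and ∫sin(nπx/d)·cos(nπx/d) dx = 0.
⟨T⟩ = 1.0536.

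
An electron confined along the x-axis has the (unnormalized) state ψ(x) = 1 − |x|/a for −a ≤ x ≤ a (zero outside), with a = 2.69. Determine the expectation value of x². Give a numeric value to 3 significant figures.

0.724

⟨x²⟩ = ∫ x²·|ψ|² dx / ∫|ψ|² dx (integrals over the domain).
ψ is even, so ∫ over [−a, a] = 2∫₀ᵃ with ψ = 1 − x/a there: ∫₀ᵃ (1 − x/a)² dx = a/3, ∫₀ᵃ x²(1 − x/a)² dx = a³/30, ∫₀ᵃ x⁴(1 − x/a)² dx = a⁵/105.
State is unnormalized: ∫|ψ|² dx = 1.7933, and ∫ψ*·x²·ψ dx = 1.2977, so ⟨x²⟩ = 1.2977 / 1.7933.
⟨x²⟩ = 0.72361.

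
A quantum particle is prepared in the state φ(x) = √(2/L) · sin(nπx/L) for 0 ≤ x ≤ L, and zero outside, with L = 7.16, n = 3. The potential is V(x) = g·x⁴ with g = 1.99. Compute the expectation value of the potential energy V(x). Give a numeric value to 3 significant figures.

⟨V⟩ = ∫ V(x)·|φ|² dx.
With sin²θ = (1 − cos2θ)/2 on 0 ≤ x ≤ L: ∫sin²(nπx/L) dx = L/2, ∫x·sin²(nπx/L) dx = L²/4, ∫x²·sin²(nπx/L) dx = L³·(1/6 − 1/(4n²π²)); higher powers xᵏ the same way, integrating xᵏ·cos(2nπx/L) by parts.
⟨V⟩ = 988.12.

988.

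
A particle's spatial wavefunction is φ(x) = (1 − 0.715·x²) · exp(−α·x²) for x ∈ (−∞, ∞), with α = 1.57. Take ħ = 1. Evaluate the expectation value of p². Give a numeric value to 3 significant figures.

p² φ = −ħ² d²φ/dx²; ⟨p²⟩ = −ħ² ∫ φ*·φ'' dx / ∫|φ|² dx.
Expand each integrand as polynomial × e^(−2αx²) and use ∫x^(2j)·e^(−2αx²) dx = (2j−1)!!/(4α)^j · √(π/(2α)), odd powers → 0; here √(π/(2α)) = 1.0003. Differentiate with the product rule, d/dx e^(−αx²) = −2αx·e^(−αx²).
State is unnormalized: ∫|φ|² dx = 0.81139, and ∫φ*·(−ħ² φ'') dx = 2.0705, so ⟨p²⟩ = 2.0705 / 0.81139.
⟨p²⟩ = 2.5518.

2.55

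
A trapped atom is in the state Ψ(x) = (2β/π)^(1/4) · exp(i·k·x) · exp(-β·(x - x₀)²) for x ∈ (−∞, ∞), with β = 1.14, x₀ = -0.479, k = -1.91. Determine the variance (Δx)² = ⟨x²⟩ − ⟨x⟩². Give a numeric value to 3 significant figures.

0.219

Compute ⟨x⟩ and ⟨x²⟩ separately, then (Δx)² = ⟨x²⟩ − ⟨x⟩².
Gaussian moments (u = x − x₀): ∫u^(2j)·e^(−2βu²) du = (2j−1)!!/(4β)^j · √(π/(2β)), odd powers integrate to 0; here √(π/(2β)) = 1.1738.
⟨x⟩ = -0.47900 and ⟨x²⟩ = 0.44874.
(Δx)² = 0.44874 − (-0.47900)² = 0.21930.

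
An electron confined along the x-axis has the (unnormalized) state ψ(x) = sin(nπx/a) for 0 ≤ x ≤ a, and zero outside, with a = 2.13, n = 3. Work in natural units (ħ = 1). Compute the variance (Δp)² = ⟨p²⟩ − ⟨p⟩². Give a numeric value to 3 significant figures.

Compute ⟨p⟩ and ⟨p²⟩ separately; (Δp)² = ⟨p²⟩ − ⟨p⟩².
d/dx sin(nπx/a) = (nπ/a)·cos(nπx/a) and d²/dx² sin(nπx/a) = −(nπ/a)²·sin(nπx/a); on 0 ≤ x ≤ a, ∫sin²(nπx/a) dx = a/2 and ∫sin(nπx/a)·cos(nπx/a) dx = 0.
Normalization: ∫|ψ|² dx = 1.0650.
⟨p⟩ = 0.0000 and ⟨p²⟩ = 19.579.
(Δp)² = 19.579 − (0.0000)² = 19.579.

19.6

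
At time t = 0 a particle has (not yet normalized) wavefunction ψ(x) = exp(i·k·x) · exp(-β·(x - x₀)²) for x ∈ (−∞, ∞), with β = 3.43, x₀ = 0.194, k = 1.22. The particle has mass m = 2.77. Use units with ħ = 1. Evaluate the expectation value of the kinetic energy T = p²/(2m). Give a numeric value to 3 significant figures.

T = −(ħ²/2m) d²/dx², so ⟨T⟩ = −(ħ²/2m) ∫ ψ*·ψ'' dx / ∫|ψ|² dx; with m = 2.77.
Gaussian moments (u = x − x₀): ∫u^(2j)·e^(−2βu²) du = (2j−1)!!/(4β)^j · √(π/(2β)), odd powers integrate to 0; here √(π/(2β)) = 0.67673. Derivatives: ψ′ = (ik − 2βu)·ψ, ψ″ = ((ik − 2βu)² − 2β)·ψ; the odd-in-u pieces drop out.
State is unnormalized: ∫|ψ|² dx = 0.67673, and ∫ψ*·(−ħ²/2m · ψ'') dx = 0.60080, so ⟨T⟩ = 0.60080 / 0.67673.
⟨T⟩ = 0.88780.

0.888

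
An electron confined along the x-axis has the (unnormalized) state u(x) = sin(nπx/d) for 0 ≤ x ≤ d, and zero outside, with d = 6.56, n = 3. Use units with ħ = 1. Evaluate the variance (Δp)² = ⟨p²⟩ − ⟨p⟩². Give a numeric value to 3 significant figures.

Compute ⟨p⟩ and ⟨p²⟩ separately; (Δp)² = ⟨p²⟩ − ⟨p⟩².
d/dx sin(nπx/d) = (nπ/d)·cos(nπx/d) and d²/dx² sin(nπx/d) = −(nπ/d)²·sin(nπx/d); on 0 ≤ x ≤ d, ∫sin²(nπx/d) dx = d/2 and ∫sin(nπx/d)·cos(nπx/d) dx = 0.
Normalization: ∫|u|² dx = 3.2800.
⟨p⟩ = 0.0000 and ⟨p²⟩ = 2.0641.
(Δp)² = 2.0641 − (0.0000)² = 2.0641.

2.06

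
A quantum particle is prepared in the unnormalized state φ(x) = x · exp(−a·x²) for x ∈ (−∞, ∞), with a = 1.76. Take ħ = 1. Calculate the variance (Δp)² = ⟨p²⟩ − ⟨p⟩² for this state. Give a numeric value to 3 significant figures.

5.28

Compute ⟨p⟩ and ⟨p²⟩ separately; (Δp)² = ⟨p²⟩ − ⟨p⟩².
Expand each integrand as polynomial × e^(−2ax²) and use ∫x^(2j)·e^(−2ax²) dx = (2j−1)!!/(4a)^j · √(π/(2a)), odd powers → 0; here √(π/(2a)) = 0.94472. Differentiate with the product rule, d/dx e^(−ax²) = −2ax·e^(−ax²).
Normalization: ∫|φ|² dx = 0.13419.
⟨p⟩ = 0.0000 and ⟨p²⟩ = 5.2800.
(Δp)² = 5.2800 − (0.0000)² = 5.2800.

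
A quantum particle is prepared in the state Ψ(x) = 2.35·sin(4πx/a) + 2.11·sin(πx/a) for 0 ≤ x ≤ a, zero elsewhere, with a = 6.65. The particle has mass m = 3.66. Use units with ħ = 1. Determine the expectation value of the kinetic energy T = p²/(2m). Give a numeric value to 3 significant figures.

0.284

T = −(ħ²/2m) d²/dx², so ⟨T⟩ = −(ħ²/2m) ∫ Ψ*·Ψ'' dx / ∫|Ψ|² dx; with m = 3.66.
d²/dx² sin(jπx/a) = −(jπ/a)²·sin(jπx/a); on 0 ≤ x ≤ a, ∫sin²(jπx/a) dx = a/2 and ∫sin(jπx/a)·sin(lπx/a) dx = 0 for j ≠ l, so only diagonal terms survive in ∫|Ψ|² and ∫Ψ·Ψ″; ∫Ψ·Ψ′ dx = [Ψ²/2] between the walls = 0.
State is unnormalized: ∫|Ψ|² dx = 33.166, and ∫Ψ*·(−ħ²/2m · Ψ'') dx = 9.4090, so ⟨T⟩ = 9.4090 / 33.166.
⟨T⟩ = 0.28370.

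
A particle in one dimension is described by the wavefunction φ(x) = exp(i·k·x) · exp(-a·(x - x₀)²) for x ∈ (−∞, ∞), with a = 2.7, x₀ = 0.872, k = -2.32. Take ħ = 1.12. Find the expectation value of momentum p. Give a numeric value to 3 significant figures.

p φ = −iħ dφ/dx; then ⟨p⟩ = ∫ φ*·(pφ) dx / ∫|φ|² dx.
Gaussian moments (u = x − x₀): ∫u^(2j)·e^(−2au²) du = (2j−1)!!/(4a)^j · √(π/(2a)), odd powers integrate to 0; here √(π/(2a)) = 0.76274. Derivatives: φ′ = (ik − 2au)·φ, φ″ = ((ik − 2au)² − 2a)·φ; the odd-in-u pieces drop out.
State is unnormalized: ∫|φ|² dx = 0.76274, and ∫φ*·(−iħ φ') dx = -1.9819, so ⟨p⟩ = -1.9819 / 0.76274.
⟨p⟩ = -2.5984.

-2.60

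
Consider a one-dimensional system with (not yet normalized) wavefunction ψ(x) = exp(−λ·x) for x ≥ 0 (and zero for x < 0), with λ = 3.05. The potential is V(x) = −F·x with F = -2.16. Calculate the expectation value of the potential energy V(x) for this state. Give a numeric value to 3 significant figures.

0.354

⟨V⟩ = ∫ V(x)·|ψ|² dx / ∫|ψ|² dx.
Every integrand reduces to terms xʲ·e^(−2λx) on [0, ∞); use ∫₀^∞ xʲ·e^(−2λx) dx = j!/(2λ)^(j+1).
State is unnormalized: ∫|ψ|² dx = 0.16393, and ∫ψ*·V(x)·ψ dx = 0.058049, so ⟨V⟩ = 0.058049 / 0.16393.
⟨V⟩ = 0.35410.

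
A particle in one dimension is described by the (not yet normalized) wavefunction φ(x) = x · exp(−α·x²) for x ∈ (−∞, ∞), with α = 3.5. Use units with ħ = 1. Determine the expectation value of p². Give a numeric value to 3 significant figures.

p² φ = −ħ² d²φ/dx²; ⟨p²⟩ = −ħ² ∫ φ*·φ'' dx / ∫|φ|² dx.
Expand each integrand as polynomial × e^(−2αx²) and use ∫x^(2j)·e^(−2αx²) dx = (2j−1)!!/(4α)^j · √(π/(2α)), odd powers → 0; here √(π/(2α)) = 0.66992. Differentiate with the product rule, d/dx e^(−αx²) = −2αx·e^(−αx²).
State is unnormalized: ∫|φ|² dx = 0.047852, and ∫φ*·(−ħ² φ'') dx = 0.50244, so ⟨p²⟩ = 0.50244 / 0.047852.
⟨p²⟩ = 10.500.

10.5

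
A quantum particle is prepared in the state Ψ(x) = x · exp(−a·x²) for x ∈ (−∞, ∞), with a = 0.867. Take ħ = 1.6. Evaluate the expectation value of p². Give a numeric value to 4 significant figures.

p² Ψ = −ħ² d²Ψ/dx²; ⟨p²⟩ = −ħ² ∫ Ψ*·Ψ'' dx / ∫|Ψ|² dx.
Expand each integrand as polynomial × e^(−2ax²) and use ∫x^(2j)·e^(−2ax²) dx = (2j−1)!!/(4a)^j · √(π/(2a)), odd powers → 0; here √(π/(2a)) = 1.3460. Differentiate with the product rule, d/dx e^(−ax²) = −2ax·e^(−ax²).
State is unnormalized: ∫|Ψ|² dx = 0.38812, and ∫Ψ*·(−ħ² Ψ'') dx = 2.5844, so ⟨p²⟩ = 2.5844 / 0.38812.
⟨p²⟩ = 6.6586.

6.659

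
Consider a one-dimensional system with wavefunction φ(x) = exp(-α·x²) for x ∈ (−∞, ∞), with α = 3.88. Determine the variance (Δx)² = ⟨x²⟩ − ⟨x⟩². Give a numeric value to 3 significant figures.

0.0644

Compute ⟨x⟩ and ⟨x²⟩ separately, then (Δx)² = ⟨x²⟩ − ⟨x⟩².
Gaussian moments: ∫x^(2j)·e^(−2αx²) dx = (2j−1)!!/(4α)^j · √(π/(2α)), odd powers integrate to 0; here √(π/(2α)) = 0.63627.
Normalization: ∫|φ|² dx = 0.63627.
⟨x⟩ = 0.0000 and ⟨x²⟩ = 0.064433.
(Δx)² = 0.064433 − (0.0000)² = 0.064433.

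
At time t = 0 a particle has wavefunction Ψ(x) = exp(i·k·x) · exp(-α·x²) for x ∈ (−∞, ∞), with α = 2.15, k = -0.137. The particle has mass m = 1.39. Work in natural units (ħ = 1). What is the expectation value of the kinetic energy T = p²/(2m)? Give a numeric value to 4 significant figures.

0.7801

T = −(ħ²/2m) d²/dx², so ⟨T⟩ = −(ħ²/2m) ∫ Ψ*·Ψ'' dx / ∫|Ψ|² dx; with m = 1.39.
Gaussian moments: ∫x^(2j)·e^(−2αx²) dx = (2j−1)!!/(4α)^j · √(π/(2α)), odd powers integrate to 0; here √(π/(2α)) = 0.85475. Derivatives: Ψ′ = (ik − 2αx)·Ψ, Ψ″ = ((ik − 2αx)² − 2α)·Ψ; the odd-in-x pieces drop out.
State is unnormalized: ∫|Ψ|² dx = 0.85475, and ∫Ψ*·(−ħ²/2m · Ψ'') dx = 0.66682, so ⟨T⟩ = 0.66682 / 0.85475.
⟨T⟩ = 0.78013.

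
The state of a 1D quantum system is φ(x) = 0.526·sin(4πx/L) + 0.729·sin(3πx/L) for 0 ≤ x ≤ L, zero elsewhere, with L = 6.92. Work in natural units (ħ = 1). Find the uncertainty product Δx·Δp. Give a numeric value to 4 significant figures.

2.201

Δx = √(⟨x²⟩−⟨x⟩²), Δp = √(⟨p²⟩−⟨p⟩²).
On 0 ≤ x ≤ L (j ≠ l): ∫sin²(jπx/L) dx = L/2, ∫sin(jπx/L)·sin(lπx/L) dx = 0; diagonal moments ∫x·sin²(jπx/L) dx = L²/4, ∫x²·sin²(jπx/L) dx = L³·(1/6 − 1/(4j²π²)); cross terms ∫x·sin(jπx/L)·sin(lπx/L) dx = 0 for j + l even and −4jlL²/(π²(j² − l²)²) for j + l odd, ∫x²·sin(jπx/L)·sin(lπx/L) dx = (−1)^(j+l)·4jlL³/(π²(j² − l²)²); higher powers the same way via product-to-sum and parts. d²/dx² sin(jπx/L) = −(jπ/L)²·sin(jπx/L); on 0 ≤ x ≤ L, ∫sin²(jπx/L) dx = L/2 and ∫sin(jπx/L)·sin(lπx/L) dx = 0 for j ≠ l, so only diagonal terms survive in ∫|φ|² and ∫φ·φ″; ∫φ·φ′ dx = [φ²/2] between the walls = 0.
Normalization: ∫|φ|² dx = 2.7961.
⟨x⟩ = 2.1564, ⟨x²⟩ = 6.7119 ⇒ Δx = 1.4359.
⟨p⟩ = 0.0000, ⟨p²⟩ = 2.3489 ⇒ Δp = 1.5326.
Δx·Δp = 2.2007.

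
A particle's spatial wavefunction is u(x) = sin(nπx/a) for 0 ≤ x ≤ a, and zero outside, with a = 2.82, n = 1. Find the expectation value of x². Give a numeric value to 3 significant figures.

2.25

⟨x²⟩ = ∫ x²·|u|² dx / ∫|u|² dx (integrals over the domain).
With sin²θ = (1 − cos2θ)/2 on 0 ≤ x ≤ a: ∫sin²(nπx/a) dx = a/2, ∫x·sin²(nπx/a) dx = a²/4, ∫x²·sin²(nπx/a) dx = a³·(1/6 − 1/(4n²π²)); higher powers xᵏ the same way, integrating xᵏ·cos(2nπx/a) by parts.
State is unnormalized: ∫|u|² dx = 1.4100, and ∫u*·x²·u dx = 3.1696, so ⟨x²⟩ = 3.1696 / 1.4100.
⟨x²⟩ = 2.2479.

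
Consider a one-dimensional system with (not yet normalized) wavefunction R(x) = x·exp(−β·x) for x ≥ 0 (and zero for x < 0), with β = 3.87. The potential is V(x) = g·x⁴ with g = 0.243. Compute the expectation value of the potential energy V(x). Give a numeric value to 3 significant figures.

0.0244

⟨V⟩ = ∫ V(x)·|R|² dx / ∫|R|² dx.
Every integrand reduces to terms xʲ·e^(−2βx) on [0, ∞); use ∫₀^∞ xʲ·e^(−2βx) dx = j!/(2β)^(j+1).
State is unnormalized: ∫|R|² dx = 0.0043133, and ∫R*·V(x)·R dx = 0.00010514, so ⟨V⟩ = 0.00010514 / 0.0043133.
⟨V⟩ = 0.024375.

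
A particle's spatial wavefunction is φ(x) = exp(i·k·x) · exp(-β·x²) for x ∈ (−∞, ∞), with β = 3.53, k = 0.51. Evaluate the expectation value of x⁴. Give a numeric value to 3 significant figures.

⟨x⁴⟩ = ∫ x⁴·|φ|² dx / ∫|φ|² dx (integrals over the domain).
Gaussian moments: ∫x^(2j)·e^(−2βx²) dx = (2j−1)!!/(4β)^j · √(π/(2β)), odd powers integrate to 0; here √(π/(2β)) = 0.66707.
State is unnormalized: ∫|φ|² dx = 0.66707, and ∫φ*·x⁴·φ dx = 0.010037, so ⟨x⁴⟩ = 0.010037 / 0.66707.
⟨x⁴⟩ = 0.015047.

0.0150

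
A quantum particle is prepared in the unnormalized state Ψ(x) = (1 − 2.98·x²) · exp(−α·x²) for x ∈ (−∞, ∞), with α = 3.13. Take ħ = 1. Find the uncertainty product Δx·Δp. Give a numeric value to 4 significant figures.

Δx = √(⟨x²⟩−⟨x⟩²), Δp = √(⟨p²⟩−⟨p⟩²).
Expand each integrand as polynomial × e^(−2αx²) and use ∫x^(2j)·e^(−2αx²) dx = (2j−1)!!/(4α)^j · √(π/(2α)), odd powers → 0; here √(π/(2α)) = 0.70842. Differentiate with the product rule, d/dx e^(−αx²) = −2αx·e^(−αx²).
Normalization: ∫|Ψ|² dx = 0.49158.
⟨x⟩ = 0.0000, ⟨x²⟩ = 0.048537 ⇒ Δx = 0.22031.
⟨p⟩ = 0.0000, ⟨p²⟩ = 8.4466 ⇒ Δp = 2.9063.
Δx·Δp = 0.64029.

0.6403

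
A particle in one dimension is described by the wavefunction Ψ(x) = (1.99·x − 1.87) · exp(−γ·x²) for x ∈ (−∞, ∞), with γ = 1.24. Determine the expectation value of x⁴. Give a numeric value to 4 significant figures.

0.2126

⟨x⁴⟩ = ∫ x⁴·|Ψ|² dx / ∫|Ψ|² dx (integrals over the domain).
Expand each integrand as polynomial × e^(−2γx²) and use ∫x^(2j)·e^(−2γx²) dx = (2j−1)!!/(4γ)^j · √(π/(2γ)), odd powers → 0; here √(π/(2γ)) = 1.1255.
State is unnormalized: ∫|Ψ|² dx = 4.8344, and ∫Ψ*·x⁴·Ψ dx = 1.0278, so ⟨x⁴⟩ = 1.0278 / 4.8344.
⟨x⁴⟩ = 0.21261.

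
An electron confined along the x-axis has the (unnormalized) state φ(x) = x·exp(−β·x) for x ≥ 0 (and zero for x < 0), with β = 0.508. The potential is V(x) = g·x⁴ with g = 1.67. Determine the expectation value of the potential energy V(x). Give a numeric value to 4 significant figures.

⟨V⟩ = ∫ V(x)·|φ|² dx / ∫|φ|² dx.
Every integrand reduces to terms xʲ·e^(−2βx) on [0, ∞); use ∫₀^∞ xʲ·e^(−2βx) dx = j!/(2β)^(j+1).
State is unnormalized: ∫|φ|² dx = 1.9070, and ∫φ*·V(x)·φ dx = 1076.0, so ⟨V⟩ = 1076.0 / 1.9070.
⟨V⟩ = 564.21.

564.2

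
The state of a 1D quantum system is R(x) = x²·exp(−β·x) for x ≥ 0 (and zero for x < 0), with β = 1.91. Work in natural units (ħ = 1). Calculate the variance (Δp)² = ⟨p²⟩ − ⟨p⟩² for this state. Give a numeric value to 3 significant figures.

Compute ⟨p⟩ and ⟨p²⟩ separately; (Δp)² = ⟨p²⟩ − ⟨p⟩².
Differentiate x²·exp(−β·x) with the product rule; every integrand then reduces to terms xʲ·e^(−2βx) on [0, ∞), with ∫₀^∞ xʲ·e^(−2βx) dx = j!/(2β)^(j+1).
Normalization: ∫|R|² dx = 0.029505.
⟨p⟩ = 0.0000 and ⟨p²⟩ = 1.2160.
(Δp)² = 1.2160 − (0.0000)² = 1.2160.

1.22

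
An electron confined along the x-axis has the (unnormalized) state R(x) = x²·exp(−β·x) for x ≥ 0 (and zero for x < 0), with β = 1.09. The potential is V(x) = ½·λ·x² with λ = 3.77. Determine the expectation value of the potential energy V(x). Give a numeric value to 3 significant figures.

11.9

⟨V⟩ = ∫ V(x)·|R|² dx / ∫|R|² dx.
Every integrand reduces to terms xʲ·e^(−2βx) on [0, ∞); use ∫₀^∞ xʲ·e^(−2βx) dx = j!/(2β)^(j+1).
State is unnormalized: ∫|R|² dx = 0.48745, and ∫R*·V(x)·R dx = 5.8003, so ⟨V⟩ = 5.8003 / 0.48745.
⟨V⟩ = 11.899.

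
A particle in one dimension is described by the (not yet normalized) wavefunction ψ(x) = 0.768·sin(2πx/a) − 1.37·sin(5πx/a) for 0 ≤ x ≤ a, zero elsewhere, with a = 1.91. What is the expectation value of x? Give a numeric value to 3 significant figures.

⟨x⟩ = ∫ x·|ψ|² dx / ∫|ψ|² dx (integrals over the domain).
On 0 ≤ x ≤ a (j ≠ l): ∫sin²(jπx/a) dx = a/2, ∫sin(jπx/a)·sin(lπx/a) dx = 0; diagonal moments ∫x·sin²(jπx/a) dx = a²/4, ∫x²·sin²(jπx/a) dx = a³·(1/6 − 1/(4j²π²)); cross terms ∫x·sin(jπx/a)·sin(lπx/a) dx = 0 for j + l even and −4jla²/(π²(j² − l²)²) for j + l odd, ∫x²·sin(jπx/a)·sin(lπx/a) dx = (−1)^(j+l)·4jla³/(π²(j² − l²)²); higher powers the same way via product-to-sum and parts.
State is unnormalized: ∫|ψ|² dx = 2.3557, and ∫ψ*·x·ψ dx = 2.3203, so ⟨x⟩ = 2.3203 / 2.3557.
⟨x⟩ = 0.98495.

0.985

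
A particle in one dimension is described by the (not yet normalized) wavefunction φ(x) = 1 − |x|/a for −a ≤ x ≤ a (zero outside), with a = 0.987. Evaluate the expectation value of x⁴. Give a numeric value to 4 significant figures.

⟨x⁴⟩ = ∫ x⁴·|φ|² dx / ∫|φ|² dx (integrals over the domain).
φ is even, so ∫ over [−a, a] = 2∫₀ᵃ with φ = 1 − x/a there: ∫₀ᵃ (1 − x/a)² dx = a/3, ∫₀ᵃ x²(1 − x/a)² dx = a³/30, ∫₀ᵃ x⁴(1 − x/a)² dx = a⁵/105.
State is unnormalized: ∫|φ|² dx = 0.65800, and ∫φ*·x⁴·φ dx = 0.017841, so ⟨x⁴⟩ = 0.017841 / 0.65800.
⟨x⁴⟩ = 0.027114.

0.02711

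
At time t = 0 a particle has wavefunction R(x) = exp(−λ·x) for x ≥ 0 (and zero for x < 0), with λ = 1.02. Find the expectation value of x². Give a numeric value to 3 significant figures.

0.481

⟨x²⟩ = ∫ x²·|R|² dx / ∫|R|² dx (integrals over the domain).
Every integrand reduces to terms xʲ·e^(−2λx) on [0, ∞); use ∫₀^∞ xʲ·e^(−2λx) dx = j!/(2λ)^(j+1).
State is unnormalized: ∫|R|² dx = 0.49020, and ∫R*·x²·R dx = 0.23558, so ⟨x²⟩ = 0.23558 / 0.49020.
⟨x²⟩ = 0.48058.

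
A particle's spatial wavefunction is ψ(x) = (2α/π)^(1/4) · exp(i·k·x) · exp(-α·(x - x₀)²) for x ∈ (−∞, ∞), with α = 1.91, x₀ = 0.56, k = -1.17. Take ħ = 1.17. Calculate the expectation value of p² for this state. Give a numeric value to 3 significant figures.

p² ψ = −ħ² d²ψ/dx²; ⟨p²⟩ = −ħ² ∫ ψ*·ψ'' dx.
Gaussian moments (u = x − x₀): ∫u^(2j)·e^(−2αu²) du = (2j−1)!!/(4α)^j · √(π/(2α)), odd powers integrate to 0; here √(π/(2α)) = 0.90687. Derivatives: ψ′ = (ik − 2αu)·ψ, ψ″ = ((ik − 2αu)² − 2α)·ψ; the odd-in-u pieces drop out.
⟨p²⟩ = 4.4885.

4.49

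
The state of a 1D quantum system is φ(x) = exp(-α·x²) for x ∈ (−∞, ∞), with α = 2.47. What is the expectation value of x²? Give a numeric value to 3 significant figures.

0.101

⟨x²⟩ = ∫ x²·|φ|² dx / ∫|φ|² dx (integrals over the domain).
Gaussian moments: ∫x^(2j)·e^(−2αx²) dx = (2j−1)!!/(4α)^j · √(π/(2α)), odd powers integrate to 0; here √(π/(2α)) = 0.79746.
State is unnormalized: ∫|φ|² dx = 0.79746, and ∫φ*·x²·φ dx = 0.080715, so ⟨x²⟩ = 0.080715 / 0.79746.
⟨x²⟩ = 0.10121.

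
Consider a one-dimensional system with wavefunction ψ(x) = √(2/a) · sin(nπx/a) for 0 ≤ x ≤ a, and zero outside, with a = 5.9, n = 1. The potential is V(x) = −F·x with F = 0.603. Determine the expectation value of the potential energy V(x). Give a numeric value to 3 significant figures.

⟨V⟩ = ∫ V(x)·|ψ|² dx.
With sin²θ = (1 − cos2θ)/2 on 0 ≤ x ≤ a: ∫sin²(nπx/a) dx = a/2, ∫x·sin²(nπx/a) dx = a²/4, ∫x²·sin²(nπx/a) dx = a³·(1/6 − 1/(4n²π²)); higher powers xᵏ the same way, integrating xᵏ·cos(2nπx/a) by parts.
⟨V⟩ = -1.7789.

-1.78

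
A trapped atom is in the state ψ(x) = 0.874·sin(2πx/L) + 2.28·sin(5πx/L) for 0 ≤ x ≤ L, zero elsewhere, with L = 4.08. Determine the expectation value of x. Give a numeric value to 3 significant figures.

1.99

⟨x⟩ = ∫ x·|ψ|² dx / ∫|ψ|² dx (integrals over the domain).
On 0 ≤ x ≤ L (j ≠ l): ∫sin²(jπx/L) dx = L/2, ∫sin(jπx/L)·sin(lπx/L) dx = 0; diagonal moments ∫x·sin²(jπx/L) dx = L²/4, ∫x²·sin²(jπx/L) dx = L³·(1/6 − 1/(4j²π²)); cross terms ∫x·sin(jπx/L)·sin(lπx/L) dx = 0 for j + l even and −4jlL²/(π²(j² − l²)²) for j + l odd, ∫x²·sin(jπx/L)·sin(lπx/L) dx = (−1)^(j+l)·4jlL³/(π²(j² − l²)²); higher powers the same way via product-to-sum and parts.
State is unnormalized: ∫|ψ|² dx = 12.163, and ∫ψ*·x·ψ dx = 24.203, so ⟨x⟩ = 24.203 / 12.163.
⟨x⟩ = 1.9899.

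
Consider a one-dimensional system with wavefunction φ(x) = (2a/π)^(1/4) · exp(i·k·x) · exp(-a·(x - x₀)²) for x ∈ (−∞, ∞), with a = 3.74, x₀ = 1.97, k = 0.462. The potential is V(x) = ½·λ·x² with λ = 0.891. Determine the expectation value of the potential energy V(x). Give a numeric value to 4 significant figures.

⟨V⟩ = ∫ V(x)·|φ|² dx.
Gaussian moments (u = x − x₀): ∫u^(2j)·e^(−2au²) du = (2j−1)!!/(4a)^j · √(π/(2a)), odd powers integrate to 0; here √(π/(2a)) = 0.64807.
⟨V⟩ = 1.7587.

1.759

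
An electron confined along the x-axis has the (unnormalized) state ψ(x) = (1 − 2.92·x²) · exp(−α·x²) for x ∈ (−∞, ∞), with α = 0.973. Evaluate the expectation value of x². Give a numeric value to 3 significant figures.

⟨x²⟩ = ∫ x²·|ψ|² dx / ∫|ψ|² dx (integrals over the domain).
Expand each integrand as polynomial × e^(−2αx²) and use ∫x^(2j)·e^(−2αx²) dx = (2j−1)!!/(4α)^j · √(π/(2α)), odd powers → 0; here √(π/(2α)) = 1.2706.
State is unnormalized: ∫|ψ|² dx = 1.5096, and ∫ψ*·x²·ψ dx = 1.6133, so ⟨x²⟩ = 1.6133 / 1.5096.
⟨x²⟩ = 1.0687.

1.07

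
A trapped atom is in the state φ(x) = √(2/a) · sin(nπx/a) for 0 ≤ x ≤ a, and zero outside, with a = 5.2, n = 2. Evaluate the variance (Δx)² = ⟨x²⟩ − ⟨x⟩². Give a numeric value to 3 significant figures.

1.91

Compute ⟨x⟩ and ⟨x²⟩ separately, then (Δx)² = ⟨x²⟩ − ⟨x⟩².
With sin²θ = (1 − cos2θ)/2 on 0 ≤ x ≤ a: ∫sin²(nπx/a) dx = a/2, ∫x·sin²(nπx/a) dx = a²/4, ∫x²·sin²(nπx/a) dx = a³·(1/6 − 1/(4n²π²)); higher powers xᵏ the same way, integrating xᵏ·cos(2nπx/a) by parts.
⟨x⟩ = 2.6000 and ⟨x²⟩ = 8.6709.
(Δx)² = 8.6709 − (2.6000)² = 1.9109.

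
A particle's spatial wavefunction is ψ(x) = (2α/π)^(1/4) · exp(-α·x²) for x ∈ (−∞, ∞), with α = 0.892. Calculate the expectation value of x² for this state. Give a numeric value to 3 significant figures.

⟨x²⟩ = ∫ x²·|ψ|² dx (integrals over the domain).
Gaussian moments: ∫x^(2j)·e^(−2αx²) dx = (2j−1)!!/(4α)^j · √(π/(2α)), odd powers integrate to 0; here √(π/(2α)) = 1.3270.
⟨x²⟩ = 0.28027.

0.280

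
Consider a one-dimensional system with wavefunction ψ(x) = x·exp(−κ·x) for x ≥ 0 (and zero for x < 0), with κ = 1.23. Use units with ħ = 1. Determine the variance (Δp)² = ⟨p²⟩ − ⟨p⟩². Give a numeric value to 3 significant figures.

1.51

Compute ⟨p⟩ and ⟨p²⟩ separately; (Δp)² = ⟨p²⟩ − ⟨p⟩².
Differentiate x·exp(−κ·x) with the product rule; every integrand then reduces to terms xʲ·e^(−2κx) on [0, ∞), with ∫₀^∞ xʲ·e^(−2κx) dx = j!/(2κ)^(j+1).
Normalization: ∫|ψ|² dx = 0.13435.
⟨p⟩ = 0.0000 and ⟨p²⟩ = 1.5129.
(Δp)² = 1.5129 − (0.0000)² = 1.5129.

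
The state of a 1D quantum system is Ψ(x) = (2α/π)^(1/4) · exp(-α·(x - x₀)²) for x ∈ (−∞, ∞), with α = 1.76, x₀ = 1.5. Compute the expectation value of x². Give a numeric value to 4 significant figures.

2.392

⟨x²⟩ = ∫ x²·|Ψ|² dx (integrals over the domain).
Gaussian moments (u = x − x₀): ∫u^(2j)·e^(−2αu²) du = (2j−1)!!/(4α)^j · √(π/(2α)), odd powers integrate to 0; here √(π/(2α)) = 0.94472.
⟨x²⟩ = 2.3920.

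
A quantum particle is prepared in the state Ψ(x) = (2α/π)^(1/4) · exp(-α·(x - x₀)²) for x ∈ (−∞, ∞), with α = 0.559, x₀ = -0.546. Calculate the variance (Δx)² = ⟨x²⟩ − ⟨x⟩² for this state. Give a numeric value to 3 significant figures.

Compute ⟨x⟩ and ⟨x²⟩ separately, then (Δx)² = ⟨x²⟩ − ⟨x⟩².
Gaussian moments (u = x − x₀): ∫u^(2j)·e^(−2αu²) du = (2j−1)!!/(4α)^j · √(π/(2α)), odd powers integrate to 0; here √(π/(2α)) = 1.6763.
⟨x⟩ = -0.54600 and ⟨x²⟩ = 0.74534.
(Δx)² = 0.74534 − (-0.54600)² = 0.44723.

0.447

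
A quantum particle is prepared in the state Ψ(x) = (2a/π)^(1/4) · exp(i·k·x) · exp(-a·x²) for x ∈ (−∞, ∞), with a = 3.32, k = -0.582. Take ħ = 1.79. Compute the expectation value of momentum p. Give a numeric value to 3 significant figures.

p Ψ = −iħ dΨ/dx; then ⟨p⟩ = ∫ Ψ*·(pΨ) dx.
Gaussian moments: ∫x^(2j)·e^(−2ax²) dx = (2j−1)!!/(4a)^j · √(π/(2a)), odd powers integrate to 0; here √(π/(2a)) = 0.68785. Derivatives: Ψ′ = (ik − 2ax)·Ψ, Ψ″ = ((ik − 2ax)² − 2a)·Ψ; the odd-in-x pieces drop out.
⟨p⟩ = -1.0418.

-1.04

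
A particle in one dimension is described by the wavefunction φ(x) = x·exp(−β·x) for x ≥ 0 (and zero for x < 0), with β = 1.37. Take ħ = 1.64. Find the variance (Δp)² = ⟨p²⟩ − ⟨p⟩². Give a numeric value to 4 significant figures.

5.048

Compute ⟨p⟩ and ⟨p²⟩ separately; (Δp)² = ⟨p²⟩ − ⟨p⟩².
Differentiate x·exp(−β·x) with the product rule; every integrand then reduces to terms xʲ·e^(−2βx) on [0, ∞), with ∫₀^∞ xʲ·e^(−2βx) dx = j!/(2β)^(j+1).
Normalization: ∫|φ|² dx = 0.097225.
⟨p⟩ = 0.0000 and ⟨p²⟩ = 5.0481.
(Δp)² = 5.0481 − (0.0000)² = 5.0481.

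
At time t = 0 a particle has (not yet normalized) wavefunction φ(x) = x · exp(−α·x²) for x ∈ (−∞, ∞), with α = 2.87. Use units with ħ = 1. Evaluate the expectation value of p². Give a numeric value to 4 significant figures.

8.610

p² φ = −ħ² d²φ/dx²; ⟨p²⟩ = −ħ² ∫ φ*·φ'' dx / ∫|φ|² dx.
Expand each integrand as polynomial × e^(−2αx²) and use ∫x^(2j)·e^(−2αx²) dx = (2j−1)!!/(4α)^j · √(π/(2α)), odd powers → 0; here √(π/(2α)) = 0.73981. Differentiate with the product rule, d/dx e^(−αx²) = −2αx·e^(−αx²).
State is unnormalized: ∫|φ|² dx = 0.064443, and ∫φ*·(−ħ² φ'') dx = 0.55486, so ⟨p²⟩ = 0.55486 / 0.064443.
⟨p²⟩ = 8.6100.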